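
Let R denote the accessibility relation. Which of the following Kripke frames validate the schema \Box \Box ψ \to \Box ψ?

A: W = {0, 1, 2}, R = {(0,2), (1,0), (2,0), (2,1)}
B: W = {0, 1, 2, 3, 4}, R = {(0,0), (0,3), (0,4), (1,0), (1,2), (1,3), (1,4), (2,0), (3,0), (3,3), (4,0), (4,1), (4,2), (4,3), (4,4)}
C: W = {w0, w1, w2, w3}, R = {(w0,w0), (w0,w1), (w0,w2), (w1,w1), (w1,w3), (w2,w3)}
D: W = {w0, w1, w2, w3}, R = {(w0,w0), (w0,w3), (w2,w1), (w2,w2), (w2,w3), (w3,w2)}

This is the axiom for density; its first-order frame correspondent is \forall x \forall y (Rxy \to \exists z (Rxz \wedge Rzy)).
A: fails — R10 but no z with R1z and Rz0.
B: condition met.
C: fails — Rw2w3 but no z with Rw2z and Rzw3.
D: condition met.
Valid on: B, D.

B, D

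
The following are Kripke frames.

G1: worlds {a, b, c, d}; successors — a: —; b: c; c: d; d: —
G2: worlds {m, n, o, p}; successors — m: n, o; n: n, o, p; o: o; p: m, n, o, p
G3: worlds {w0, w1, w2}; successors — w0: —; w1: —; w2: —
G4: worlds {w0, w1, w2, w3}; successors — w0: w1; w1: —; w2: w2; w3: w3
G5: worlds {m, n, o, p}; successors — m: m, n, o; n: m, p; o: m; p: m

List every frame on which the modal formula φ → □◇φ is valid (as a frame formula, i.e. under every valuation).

This is the axiom for symmetry; its first-order frame correspondent is ∀x ∀y (Rxy → Ryx).
G1: fails — Rbc but not Rcb.
G2: fails — Rpm but not Rmp.
G3: condition met.
G4: fails — Rw0w1 but not Rw1w0.
G5: fails — Rpm but not Rmp.
Valid on: G3.

G3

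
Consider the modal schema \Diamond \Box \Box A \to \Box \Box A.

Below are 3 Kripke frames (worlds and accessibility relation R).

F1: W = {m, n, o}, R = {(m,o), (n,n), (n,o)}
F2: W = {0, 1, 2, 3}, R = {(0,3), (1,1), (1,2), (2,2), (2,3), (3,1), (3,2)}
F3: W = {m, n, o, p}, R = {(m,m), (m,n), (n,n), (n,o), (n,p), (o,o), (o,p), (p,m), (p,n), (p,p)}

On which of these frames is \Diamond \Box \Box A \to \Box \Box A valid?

Frame correspondent (Sahlqvist): \forall x \forall y \forall z ((xRy \wedge x R^2 z) \to \exists w (y R^2 w \wedge z = w)) — i.e. a generalized confluence (Geach) condition.
F1: fails — nRo, nR²n but no w with oR²w and n=w.
F2: ✓.
F3: ✓.

F2, F3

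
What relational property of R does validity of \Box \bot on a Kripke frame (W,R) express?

Emptiness of R

□⊥ is valid iff no world has any successor (otherwise □⊥ fails at any world with one).
The converse is a direct semantic check.
So the correspondent is emptiness of R.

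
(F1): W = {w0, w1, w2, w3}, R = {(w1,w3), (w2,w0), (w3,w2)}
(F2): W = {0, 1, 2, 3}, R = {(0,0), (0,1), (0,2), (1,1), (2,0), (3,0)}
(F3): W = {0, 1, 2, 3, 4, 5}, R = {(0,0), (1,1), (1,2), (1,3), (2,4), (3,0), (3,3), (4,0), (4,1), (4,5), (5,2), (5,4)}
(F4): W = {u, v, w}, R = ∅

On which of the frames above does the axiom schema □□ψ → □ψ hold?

Frame correspondent (Sahlqvist): ∀x ∀y (Rxy → ∃z (Rxz ∧ Rzy)) — i.e. density.
(F1): fails — Rw2w0 but no z with Rw2z and Rzw0.
(F2): ✓.
(F3): fails — R45 but no z with R4z and Rz5.
(F4): ✓.
Valid on: (F2), (F4).

(F2), (F4)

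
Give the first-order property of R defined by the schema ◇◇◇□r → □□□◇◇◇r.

∀x ∀y ∀z ((xR³y ∧ xR³z) → ∃w (yRw ∧ zR³w))

This is a Sahlqvist (Geach-type) schema ◇^3□^1r → □^3◇^3r.
Minimal-valuation argument: fix x; take any y with xR^3y and any z with xR^3z. Set V(r) to the set of worlds R-reachable from y in exactly 1 step. Then □^1r holds at y, so the antecedent holds at x; validity forces ◇^3r at z, giving a w with zR^3w and yR^1w.
First-order correspondent: ∀x ∀y ∀z ((xR³y ∧ xR³z) → ∃w (yRw ∧ zR³w)).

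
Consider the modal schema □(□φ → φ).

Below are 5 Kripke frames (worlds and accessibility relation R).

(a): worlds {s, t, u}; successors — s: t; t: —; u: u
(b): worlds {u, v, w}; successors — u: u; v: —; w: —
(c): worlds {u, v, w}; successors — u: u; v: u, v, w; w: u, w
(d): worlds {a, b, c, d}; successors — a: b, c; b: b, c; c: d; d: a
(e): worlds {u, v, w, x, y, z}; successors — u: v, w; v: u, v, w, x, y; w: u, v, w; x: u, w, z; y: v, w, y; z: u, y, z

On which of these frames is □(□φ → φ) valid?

(b), (c)

Frame correspondent (Sahlqvist): ∀x ∀y (Rxy → Ryy) — i.e. shift-reflexivity.
(a): fails — Rst but not Rtt.
(b): holds.
(c): holds.
(d): fails — Rbc but not Rcc.
(e): fails — Rwu but not Ruu.
Valid on: (b), (c).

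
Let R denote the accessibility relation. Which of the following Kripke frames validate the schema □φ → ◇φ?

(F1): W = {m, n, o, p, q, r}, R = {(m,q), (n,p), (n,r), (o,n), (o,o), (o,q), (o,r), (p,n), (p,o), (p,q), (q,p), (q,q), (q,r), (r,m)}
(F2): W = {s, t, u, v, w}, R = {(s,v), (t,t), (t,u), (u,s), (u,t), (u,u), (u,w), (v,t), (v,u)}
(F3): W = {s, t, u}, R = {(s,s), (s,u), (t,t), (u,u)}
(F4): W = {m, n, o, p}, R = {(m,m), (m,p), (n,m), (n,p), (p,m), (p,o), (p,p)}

The schema corresponds to seriality: ∀x ∃y Rxy.
(F1): ✓.
(F2): fails — world w has no successor.
(F3): ✓.
(F4): fails — world o has no successor.

(F1), (F3)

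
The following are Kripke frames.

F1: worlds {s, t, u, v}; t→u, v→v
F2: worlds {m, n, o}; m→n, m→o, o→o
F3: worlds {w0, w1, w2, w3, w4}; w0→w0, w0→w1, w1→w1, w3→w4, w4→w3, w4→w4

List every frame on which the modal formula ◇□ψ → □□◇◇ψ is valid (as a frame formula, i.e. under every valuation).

Frame correspondent (Sahlqvist): ∀x ∀y ∀z ((xRy ∧ xR²z) → ∃w (yRw ∧ zR²w)) — i.e. a generalized confluence (Geach) condition.
F1: holds.
F2: fails — mRn, mR²o but no w with nRw and oR²w.
F3: holds.

F1, F3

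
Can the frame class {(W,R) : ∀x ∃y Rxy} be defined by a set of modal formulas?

Definable; □q → ◇q defines it

This is a Sahlqvist condition; the D axiom □q → ◇q defines it.
Suppose □q→◇q is valid. At any x set V(q)=W. Then □q at x, so ◇q at x, so x has a successor.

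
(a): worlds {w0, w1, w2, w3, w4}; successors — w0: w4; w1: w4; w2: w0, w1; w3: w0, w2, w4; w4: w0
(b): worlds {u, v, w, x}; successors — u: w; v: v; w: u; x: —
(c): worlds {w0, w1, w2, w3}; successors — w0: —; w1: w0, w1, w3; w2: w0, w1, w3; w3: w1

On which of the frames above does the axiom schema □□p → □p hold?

(c)

Frame correspondent (Sahlqvist): ∀x ∀y (Rxy → ∃z (Rxz ∧ Rzy)) — i.e. density.
(a): fails — Rw0w4 but no z with Rw0z and Rzw4.
(b): fails — Rwu but no z with Rwz and Rzu.
(c): ✓.
Valid on: (c).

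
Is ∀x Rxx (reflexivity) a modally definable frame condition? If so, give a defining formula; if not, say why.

Definable; □r → r defines it

Yes: it is reflexivity, defined by the T schema □r → r.
Suppose □r→r is valid. At any x set V(r)={w : Rxw}. Then □r holds at x, so r holds at x, i.e. Rxx.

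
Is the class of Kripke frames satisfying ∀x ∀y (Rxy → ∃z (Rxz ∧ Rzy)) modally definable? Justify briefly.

Yes, by □□p → □p

This is a Sahlqvist condition; the C4 axiom □□p → □p defines it.
Suppose □□p→□p is valid. Take Rxy and set V(p)={w : xR²w}. Then □□p at x, so □p at x, so p at y, i.e. ∃z(Rxz∧Rzy).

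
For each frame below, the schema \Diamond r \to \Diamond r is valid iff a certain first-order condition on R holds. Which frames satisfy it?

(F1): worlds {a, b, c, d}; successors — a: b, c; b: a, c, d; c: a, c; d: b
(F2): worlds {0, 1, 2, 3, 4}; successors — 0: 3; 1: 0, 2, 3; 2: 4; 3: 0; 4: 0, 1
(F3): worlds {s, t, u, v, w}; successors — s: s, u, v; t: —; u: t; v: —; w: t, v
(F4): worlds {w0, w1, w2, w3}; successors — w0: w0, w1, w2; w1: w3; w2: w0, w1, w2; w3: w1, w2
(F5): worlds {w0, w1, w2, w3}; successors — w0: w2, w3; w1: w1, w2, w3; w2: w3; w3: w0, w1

(F1), (F2), (F3), (F4), (F5)

This is the axiom for a generalized confluence (Geach) condition; its first-order frame correspondent is \forall x \forall y (xRy \to \exists w (y = w \wedge xRw)).
(F1): holds.
(F2): holds.
(F3): holds.
(F4): holds.
(F5): holds.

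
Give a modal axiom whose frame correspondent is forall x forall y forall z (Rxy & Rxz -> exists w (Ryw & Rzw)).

◇□q → □◇q

This is convergence; the standard corresponding axiom is .2: ◇□q → □◇q.
Suppose ◇□q→□◇q is valid. Take Rxy, Rxz and set V(q)={w : Ryw}. Then □q at y so ◇□q at x, so □◇q at x, so ◇q at z, giving w with Rzw and Ryw.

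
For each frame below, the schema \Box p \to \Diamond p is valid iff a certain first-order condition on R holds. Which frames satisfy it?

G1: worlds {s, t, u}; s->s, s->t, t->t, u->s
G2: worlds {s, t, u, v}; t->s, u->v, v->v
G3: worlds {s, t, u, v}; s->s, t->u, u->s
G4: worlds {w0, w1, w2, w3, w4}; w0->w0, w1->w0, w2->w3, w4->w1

This is the axiom for seriality; its first-order frame correspondent is \forall x \exists y Rxy.
G1: satisfies the condition.
G2: fails — world s has no successor.
G3: fails — world v has no successor.
G4: fails — world w3 has no successor.
Valid on: G1.

G1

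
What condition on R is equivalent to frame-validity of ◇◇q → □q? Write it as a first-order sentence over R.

∀x ∀y ∀z ((xR²y ∧ xRz) → ∃w (y = w ∧ z = w))

This is a Sahlqvist (Geach-type) schema ◇^2□^0q → □^1◇^0q.
Minimal-valuation argument: fix x; take any y with xR^2y and any z with xR^1z. Set V(q) to the set of worlds R-reachable from y in exactly 0 steps. Then □^0q holds at y, so the antecedent holds at x; validity forces ◇^0q at z, giving a w with zR^0w and yR^0w.
First-order correspondent: ∀x ∀y ∀z ((xR²y ∧ xRz) → ∃w (y = w ∧ z = w)).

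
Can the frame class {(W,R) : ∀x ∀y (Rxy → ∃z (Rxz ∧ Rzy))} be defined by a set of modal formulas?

This is a Sahlqvist condition; the C4 axiom □□q → □q defines it.
Suppose □□q→□q is valid. Take Rxy and set V(q)={w : xR²w}. Then □□q at x, so □q at x, so q at y, i.e. ∃z(Rxz∧Rzy).

Definable; □□q → □q defines it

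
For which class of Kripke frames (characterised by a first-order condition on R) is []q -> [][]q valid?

This schema is the 4 axiom.
It corresponds to transitivity: forall x forall y forall z (Rxy & Ryz -> Rxz).

transitivity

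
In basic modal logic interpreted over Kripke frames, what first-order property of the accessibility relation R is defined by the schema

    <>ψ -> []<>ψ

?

The Euclidean property

This is the 5 axiom.
Its frame correspondent is the Euclidean property — forall x forall y forall z (Rxy & Rxz -> Ryz).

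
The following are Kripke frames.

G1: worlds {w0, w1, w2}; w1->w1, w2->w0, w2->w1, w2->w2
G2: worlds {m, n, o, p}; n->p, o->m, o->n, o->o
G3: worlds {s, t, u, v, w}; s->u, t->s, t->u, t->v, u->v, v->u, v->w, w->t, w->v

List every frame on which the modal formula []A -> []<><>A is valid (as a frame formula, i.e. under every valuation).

This is the axiom for a generalized confluence (Geach) condition; its first-order frame correspondent is forall x forall z (xRz -> exists w (xRw & z R^2 w)).
G1: fails — w2Rw0 but no w with w2Rw and w0R²w.
G2: fails — nRp but no w with nRw and pR²w.
G3: holds.
Valid on: G3.

G3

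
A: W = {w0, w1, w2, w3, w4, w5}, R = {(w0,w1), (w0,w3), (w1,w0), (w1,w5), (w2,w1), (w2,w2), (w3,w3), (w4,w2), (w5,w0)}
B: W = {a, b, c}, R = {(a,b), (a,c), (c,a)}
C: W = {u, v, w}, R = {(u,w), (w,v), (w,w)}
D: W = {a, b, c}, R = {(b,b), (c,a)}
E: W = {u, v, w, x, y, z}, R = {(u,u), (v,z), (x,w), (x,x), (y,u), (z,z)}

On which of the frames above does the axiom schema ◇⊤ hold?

A

This is the axiom for seriality; its first-order frame correspondent is ∀x ∃y Rxy.
A: satisfies the condition.
B: fails — world b has no successor.
C: fails — world v has no successor.
D: fails — world a has no successor.
E: fails — world w has no successor.
Valid on: A.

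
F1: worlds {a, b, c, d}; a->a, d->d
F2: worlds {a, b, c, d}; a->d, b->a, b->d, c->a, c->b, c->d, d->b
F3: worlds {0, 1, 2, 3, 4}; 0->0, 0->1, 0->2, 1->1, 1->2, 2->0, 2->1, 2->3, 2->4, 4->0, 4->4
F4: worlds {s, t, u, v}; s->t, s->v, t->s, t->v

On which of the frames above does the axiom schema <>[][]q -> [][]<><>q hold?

F1

This is the axiom for a generalized confluence (Geach) condition; its first-order frame correspondent is forall x forall y forall z ((xRy & x R^2 z) -> exists w (y R^2 w & z R^2 w)).
F1: satisfies the condition.
F2: fails — bRa, bR²d but no w with aR²w and dR²w.
F3: fails — 0R0, 0R²3 but no w with 0R²w and 3R²w.
F4: fails — sRt, sR²v but no w with tR²w and vR²w.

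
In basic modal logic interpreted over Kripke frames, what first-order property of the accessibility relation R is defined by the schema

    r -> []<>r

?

Suppose r→□◇r is valid. Take Rxy and set V(r)={x}. Then r at x, so □◇r at x, so ◇r at y, so some z with Ryz has r; z=x, i.e. Ryx.
The converse is a direct semantic check.
So the correspondent is symmetry.

symmetry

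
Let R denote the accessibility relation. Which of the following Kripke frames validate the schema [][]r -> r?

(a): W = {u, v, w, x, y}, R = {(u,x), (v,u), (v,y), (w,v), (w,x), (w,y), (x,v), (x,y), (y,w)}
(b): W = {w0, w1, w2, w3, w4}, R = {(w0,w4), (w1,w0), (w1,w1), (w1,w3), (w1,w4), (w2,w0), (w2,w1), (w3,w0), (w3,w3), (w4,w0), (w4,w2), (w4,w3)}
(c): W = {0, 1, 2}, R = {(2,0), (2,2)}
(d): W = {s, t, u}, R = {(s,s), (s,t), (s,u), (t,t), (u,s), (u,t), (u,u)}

(d)

Frame correspondent (Sahlqvist): forall x exists w (x R^2 w & x = w) — i.e. a generalized confluence (Geach) condition.
(a): fails — at u but no t with uR²t and u=t.
(b): fails — at w2 but no w with w2R²w and w2=w.
(c): fails — at 0 but no w with 0R²w and 0=w.
(d): ✓.
Valid on: (d).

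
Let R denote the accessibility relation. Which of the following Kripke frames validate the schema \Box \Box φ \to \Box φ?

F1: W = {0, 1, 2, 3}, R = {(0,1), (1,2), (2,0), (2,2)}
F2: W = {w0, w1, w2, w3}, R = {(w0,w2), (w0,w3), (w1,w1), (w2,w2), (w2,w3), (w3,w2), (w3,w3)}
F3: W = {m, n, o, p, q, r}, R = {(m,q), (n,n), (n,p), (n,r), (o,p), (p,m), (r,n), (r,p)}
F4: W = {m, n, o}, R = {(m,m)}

This is the axiom for density; its first-order frame correspondent is \forall x \forall y (Rxy \to \exists z (Rxz \wedge Rzy)).
F1: fails — R01 but no z with R0z and Rz1.
F2: satisfies the condition.
F3: fails — Rop but no z with Roz and Rzp.
F4: satisfies the condition.

F2, F4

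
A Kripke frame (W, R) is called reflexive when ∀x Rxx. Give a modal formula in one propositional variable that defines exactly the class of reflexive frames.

□p → p

This is reflexivity; the standard corresponding axiom is T: □p → p.
Suppose □p→p is valid. At any x set V(p)={w : Rxw}. Then □p holds at x, so p holds at x, i.e. Rxx.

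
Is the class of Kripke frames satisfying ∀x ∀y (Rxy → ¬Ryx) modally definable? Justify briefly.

Modal frame validity is preserved under surjective bounded morphisms.
The 5-cycle (worlds s,t,u,v,w with s→t→u→v→w→s) is asymmetric. Mapping every world to a single reflexive point • is a surjective bounded morphism, and the reflexive point is not asymmetric (R•• but asymmetry requires ¬R••).
So the class is not modally definable.

No — not modally definable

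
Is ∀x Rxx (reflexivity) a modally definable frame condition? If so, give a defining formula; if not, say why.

Yes — defined by □r → r

This is a Sahlqvist condition; the T axiom □r → r defines it.
Suppose □r→r is valid. At any x set V(r)={w : Rxw}. Then □r holds at x, so r holds at x, i.e. Rxx.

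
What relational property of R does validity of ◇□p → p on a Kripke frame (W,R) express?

symmetry

This schema is equivalent to the B axiom p → □◇p.
Its frame correspondent is symmetry — ∀x ∀y (Rxy → Ryx).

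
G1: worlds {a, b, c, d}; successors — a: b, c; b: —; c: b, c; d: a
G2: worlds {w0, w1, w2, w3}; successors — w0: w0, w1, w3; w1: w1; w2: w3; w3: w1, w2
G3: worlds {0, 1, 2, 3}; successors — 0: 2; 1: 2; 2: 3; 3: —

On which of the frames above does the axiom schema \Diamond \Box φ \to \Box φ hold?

Frame correspondent (Sahlqvist): \forall x \forall y \forall z (Rxy \wedge Rxz \to Ryz) — i.e. the Euclidean property.
G1: fails — Rab and Rab but not Rbb.
G2: fails — Rw0w1 and Rw0w0 but not Rw1w0.
G3: fails — R02 and R02 but not R22.
Valid on no frame.

none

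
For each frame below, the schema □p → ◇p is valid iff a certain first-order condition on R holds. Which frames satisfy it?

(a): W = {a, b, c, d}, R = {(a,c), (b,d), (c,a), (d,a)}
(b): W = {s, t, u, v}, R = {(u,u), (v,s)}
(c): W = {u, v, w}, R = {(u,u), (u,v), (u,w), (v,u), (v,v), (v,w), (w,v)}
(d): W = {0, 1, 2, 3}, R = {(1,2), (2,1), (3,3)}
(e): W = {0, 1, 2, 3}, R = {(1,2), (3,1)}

(a), (c)

This is the axiom for seriality; its first-order frame correspondent is ∀x ∃y Rxy.
(a): condition met.
(b): fails — world s has no successor.
(c): condition met.
(d): fails — world 0 has no successor.
(e): fails — world 0 has no successor.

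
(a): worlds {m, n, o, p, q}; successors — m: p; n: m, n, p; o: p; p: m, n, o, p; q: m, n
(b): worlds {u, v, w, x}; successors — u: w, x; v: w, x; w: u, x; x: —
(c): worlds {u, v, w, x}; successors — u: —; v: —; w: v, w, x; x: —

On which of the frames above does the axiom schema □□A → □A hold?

(a), (c)

This is the axiom for density; its first-order frame correspondent is ∀x ∀y (Rxy → ∃z (Rxz ∧ Rzy)).
(a): satisfies the condition.
(b): fails — Rwu but no z with Rwz and Rzu.
(c): satisfies the condition.
Valid on: (a), (c).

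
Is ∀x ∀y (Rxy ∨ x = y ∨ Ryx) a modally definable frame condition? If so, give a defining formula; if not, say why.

No

Any modally definable frame class is closed under disjoint unions.
Take 3 disjoint single-world reflexive frames: each is trivially connected, but their disjoint union has 3 worlds with no edge between distinct components, so it is not connected.
So the class is not modally definable.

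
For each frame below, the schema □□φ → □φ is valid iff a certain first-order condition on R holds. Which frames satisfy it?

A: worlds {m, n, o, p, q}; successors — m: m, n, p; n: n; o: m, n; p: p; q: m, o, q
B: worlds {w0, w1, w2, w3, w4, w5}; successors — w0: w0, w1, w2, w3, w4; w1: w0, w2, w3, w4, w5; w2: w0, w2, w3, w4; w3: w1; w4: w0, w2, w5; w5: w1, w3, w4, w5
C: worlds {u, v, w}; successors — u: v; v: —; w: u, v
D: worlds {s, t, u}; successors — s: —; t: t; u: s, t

A

The schema corresponds to density: ∀x ∀y (Rxy → ∃z (Rxz ∧ Rzy)).
A: satisfies the condition.
B: fails — Rw3w1 but no z with Rw3z and Rzw1.
C: fails — Ruv but no z with Ruz and Rzv.
D: fails — Rus but no z with Ruz and Rzs.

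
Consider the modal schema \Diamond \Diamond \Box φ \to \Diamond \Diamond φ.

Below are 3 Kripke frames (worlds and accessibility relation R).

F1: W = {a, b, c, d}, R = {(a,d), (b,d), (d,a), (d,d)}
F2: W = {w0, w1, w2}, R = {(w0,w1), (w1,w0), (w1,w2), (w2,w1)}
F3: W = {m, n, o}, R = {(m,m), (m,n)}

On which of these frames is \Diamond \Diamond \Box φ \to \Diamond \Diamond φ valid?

F1

Frame correspondent (Sahlqvist): \forall x \forall y (x R^2 y \to \exists w (yRw \wedge x R^2 w)) — i.e. a generalized confluence (Geach) condition.
F1: holds.
F2: fails — w0R²w0 but no w with w0Rw and w0R²w.
F3: fails — mR²n but no w with nRw and mR²w.
Valid on: F1.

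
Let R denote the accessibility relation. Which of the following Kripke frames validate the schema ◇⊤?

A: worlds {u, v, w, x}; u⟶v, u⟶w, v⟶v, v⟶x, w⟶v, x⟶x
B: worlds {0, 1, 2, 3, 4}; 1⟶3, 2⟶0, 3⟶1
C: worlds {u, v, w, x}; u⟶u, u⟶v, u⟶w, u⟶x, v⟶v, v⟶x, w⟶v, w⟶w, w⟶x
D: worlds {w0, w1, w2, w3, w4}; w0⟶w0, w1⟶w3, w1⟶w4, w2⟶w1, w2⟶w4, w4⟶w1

This is the axiom for seriality; its first-order frame correspondent is ∀x ∃y Rxy.
A: ✓.
B: fails — world 0 has no successor.
C: fails — world x has no successor.
D: fails — world w3 has no successor.

A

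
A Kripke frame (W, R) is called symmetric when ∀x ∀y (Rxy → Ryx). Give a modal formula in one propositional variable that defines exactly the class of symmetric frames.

p → □◇p

A defining formula is p → □◇p (the B axiom).
Suppose p→□◇p is valid. Take Rxy and set V(p)={x}. Then p at x, so □◇p at x, so ◇p at y, so some z with Ryz has p; z=x, i.e. Ryx.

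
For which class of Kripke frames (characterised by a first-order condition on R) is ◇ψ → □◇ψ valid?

the Euclidean property

This is the 5 axiom.
Its frame correspondent is the Euclidean property — ∀x ∀y ∀z (Rxy ∧ Rxz → Ryz).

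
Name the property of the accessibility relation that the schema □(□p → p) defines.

Suppose □(□p→p) is valid. Take Rxy and set V(p)={w : Ryw}. Then at y, □p holds; since □(□p→p) at x, □p→p at y, so p at y, i.e. Ryy.
Conversely, on a frame with shift-reflexivity the schema holds at every world under every valuation.
Frame condition: ∀x ∀y (Rxy → Ryy).

shift-reflexivity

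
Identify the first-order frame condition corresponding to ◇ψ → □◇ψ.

the Euclidean property

Suppose ◇ψ→□◇ψ is valid. Take Rxy, Rxz and set V(ψ)={y}. Then ◇ψ at x, so □◇ψ at x, so ◇ψ at z, so some w with Rzw has ψ; w=y, i.e. Rzy. By symmetry of the argument, Ryz.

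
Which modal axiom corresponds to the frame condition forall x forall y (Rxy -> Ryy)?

A defining formula is □(□r → r) (the T□ axiom).
Suppose □(□r→r) is valid. Take Rxy and set V(r)={w : Ryw}. Then at y, □r holds; since □(□r→r) at x, □r→r at y, so r at y, i.e. Ryy.

□(□r → r)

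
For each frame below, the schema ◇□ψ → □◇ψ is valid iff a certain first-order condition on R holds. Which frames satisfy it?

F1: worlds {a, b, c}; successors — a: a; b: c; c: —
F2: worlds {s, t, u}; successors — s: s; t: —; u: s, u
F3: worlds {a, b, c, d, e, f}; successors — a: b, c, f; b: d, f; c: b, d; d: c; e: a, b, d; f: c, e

Frame correspondent (Sahlqvist): ∀x ∀y ∀z (Rxy ∧ Rxz → ∃w (Ryw ∧ Rzw)) — i.e. convergence.
F1: fails — Rbc and Rbc but c and c have no common successor.
F2: ✓.
F3: fails — Rab and Raf but b and f have no common successor.
Valid on: F2.

F2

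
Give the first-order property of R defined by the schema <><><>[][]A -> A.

forall x forall y (x R^3 y -> exists w (y R^2 w & x = w))

This is a Sahlqvist (Geach-type) schema ◇^3□^2A → □^0◇^0A.
Minimal-valuation argument: fix x; take any y with xR^3y and any z with xR^0z. Set V(A) to the set of worlds R-reachable from y in exactly 2 steps. Then □^2A holds at y, so the antecedent holds at x; validity forces ◇^0A at z, giving a w with zR^0w and yR^2w.
First-order correspondent: forall x forall y (x R^3 y -> exists w (y R^2 w & x = w)).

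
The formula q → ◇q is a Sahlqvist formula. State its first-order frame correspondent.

reflexivity: ∀x Rxx

This is a form of the T axiom.
Its frame correspondent is reflexivity — ∀x Rxx.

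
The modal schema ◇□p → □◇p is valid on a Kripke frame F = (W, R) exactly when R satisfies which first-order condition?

convergence

Suppose ◇□p→□◇p is valid. Take Rxy, Rxz and set V(p)={w : Ryw}. Then □p at y so ◇□p at x, so □◇p at x, so ◇p at z, giving w with Rzw and Ryw.
Conversely, on a frame with convergence the schema holds at every world under every valuation.
So the correspondent is convergence.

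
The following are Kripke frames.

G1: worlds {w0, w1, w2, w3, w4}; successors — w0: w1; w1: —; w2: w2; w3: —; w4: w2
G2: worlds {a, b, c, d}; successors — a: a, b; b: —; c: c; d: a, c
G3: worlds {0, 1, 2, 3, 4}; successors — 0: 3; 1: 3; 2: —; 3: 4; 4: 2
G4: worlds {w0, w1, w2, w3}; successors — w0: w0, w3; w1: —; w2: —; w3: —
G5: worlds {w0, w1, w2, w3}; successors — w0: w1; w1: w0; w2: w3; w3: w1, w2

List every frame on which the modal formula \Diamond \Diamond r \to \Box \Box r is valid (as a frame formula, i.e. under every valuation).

The schema corresponds to a generalized confluence (Geach) condition: \forall x \forall y \forall z ((x R^2 y \wedge x R^2 z) \to \exists w (y = w \wedge z = w)).
G1: condition met.
G2: fails — aR²a, aR²b but a ≠ b.
G3: condition met.
G4: fails — w0R²w0, w0R²w3 but w0 ≠ w3.
G5: fails — w2R²w1, w2R²w2 but w1 ≠ w2.
Valid on: G1, G3.

G1, G3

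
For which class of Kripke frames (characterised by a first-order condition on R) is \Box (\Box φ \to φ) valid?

Suppose □(□φ→φ) is valid. Take Rxy and set V(φ)={w : Ryw}. Then at y, □φ holds; since □(□φ→φ) at x, □φ→φ at y, so φ at y, i.e. Ryy.
The converse is a direct semantic check.
So the correspondent is shift-reflexivity.

Shift-reflexivity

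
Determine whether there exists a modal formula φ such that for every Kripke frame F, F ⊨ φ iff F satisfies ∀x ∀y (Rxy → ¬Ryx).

Not modally definable

If a class were modally definable it would be closed under surjective bounded morphisms (Goldblatt–Thomason).
The 3-cycle (worlds 0,1,2 with 0→1→2→0) is asymmetric. Mapping every world to a single reflexive point • is a surjective bounded morphism, and the reflexive point is not asymmetric (R•• but asymmetry requires ¬R••).
Hence asymmetry is not modally definable.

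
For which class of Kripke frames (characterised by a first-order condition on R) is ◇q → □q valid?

Suppose ◇q→□q is valid. Take Rxy, Rxz and set V(q)={y}. Then ◇q at x, so □q at x, so q at z, i.e. z=y.
The converse is a direct semantic check.
So the correspondent is partial functionality.

partial functionality: ∀x ∀y ∀z (Rxy ∧ Rxz → y = z)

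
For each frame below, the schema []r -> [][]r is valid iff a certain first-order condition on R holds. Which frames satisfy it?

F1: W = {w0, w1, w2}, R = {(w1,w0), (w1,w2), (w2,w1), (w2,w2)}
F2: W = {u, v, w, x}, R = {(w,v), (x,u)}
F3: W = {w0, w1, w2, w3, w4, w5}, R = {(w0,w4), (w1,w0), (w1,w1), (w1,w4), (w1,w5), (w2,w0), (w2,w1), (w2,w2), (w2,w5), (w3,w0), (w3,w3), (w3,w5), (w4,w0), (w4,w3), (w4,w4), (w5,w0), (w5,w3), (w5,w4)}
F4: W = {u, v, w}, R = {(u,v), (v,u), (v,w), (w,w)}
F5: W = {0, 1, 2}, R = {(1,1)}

F2, F5

The schema corresponds to transitivity: forall x forall y forall z (Rxy & Ryz -> Rxz).
F1: fails — Rw1w2 and Rw2w1 but not Rw1w1.
F2: condition met.
F3: fails — Rw1w5 and Rw5w3 but not Rw1w3.
F4: fails — Ruv and Rvu but not Ruu.
F5: condition met.
Valid on: F2, F5.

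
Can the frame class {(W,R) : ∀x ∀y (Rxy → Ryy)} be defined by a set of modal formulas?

Yes: it is shift-reflexivity, defined by the T□ schema □(□r → r).
Suppose □(□r→r) is valid. Take Rxy and set V(r)={w : Ryw}. Then at y, □r holds; since □(□r→r) at x, □r→r at y, so r at y, i.e. Ryy.

Definable; □(□r → r) defines it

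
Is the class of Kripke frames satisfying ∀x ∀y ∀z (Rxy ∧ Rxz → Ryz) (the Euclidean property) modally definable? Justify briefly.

This is a Sahlqvist condition; the 5 axiom ◇q → □◇q defines it.
Suppose ◇q→□◇q is valid. Take Rxy, Rxz and set V(q)={y}. Then ◇q at x, so □◇q at x, so ◇q at z, so some w with Rzw has q; w=y, i.e. Rzy. By symmetry of the argument, Ryz.

Definable; ◇q → □◇q defines it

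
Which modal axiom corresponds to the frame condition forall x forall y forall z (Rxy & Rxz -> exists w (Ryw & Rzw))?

This is convergence; the standard corresponding axiom is .2: ◇□r → □◇r.
Suppose ◇□r→□◇r is valid. Take Rxy, Rxz and set V(r)={w : Ryw}. Then □r at y so ◇□r at x, so □◇r at x, so ◇r at z, giving w with Rzw and Ryw.

◇□r → □◇r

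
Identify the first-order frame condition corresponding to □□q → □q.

Density

Suppose □□q→□q is valid. Take Rxy and set V(q)={w : xR²w}. Then □□q at x, so □q at x, so q at y, i.e. ∃z(Rxz∧Rzy).
Conversely, any frame satisfying ∀x ∀y (Rxy → ∃z (Rxz ∧ Rzy)) validates the schema.
Frame condition: ∀x ∀y (Rxy → ∃z (Rxz ∧ Rzy)).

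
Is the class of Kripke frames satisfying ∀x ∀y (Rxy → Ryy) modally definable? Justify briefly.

Definable; □(□r → r) defines it

The condition is shift-reflexivity. A defining modal formula is □(□r → r).
Suppose □(□r→r) is valid. Take Rxy and set V(r)={w : Ryw}. Then at y, □r holds; since □(□r→r) at x, □r→r at y, so r at y, i.e. Ryy.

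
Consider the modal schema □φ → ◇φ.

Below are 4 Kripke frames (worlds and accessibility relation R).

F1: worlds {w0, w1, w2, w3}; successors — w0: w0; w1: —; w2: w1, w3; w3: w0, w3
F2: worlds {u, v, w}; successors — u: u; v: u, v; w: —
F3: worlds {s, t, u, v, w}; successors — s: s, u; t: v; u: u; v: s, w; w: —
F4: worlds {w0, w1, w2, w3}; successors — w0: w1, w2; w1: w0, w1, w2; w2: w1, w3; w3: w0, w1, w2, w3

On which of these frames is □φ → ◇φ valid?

F4

Frame correspondent (Sahlqvist): ∀x ∃y Rxy — i.e. seriality.
F1: fails — world w1 has no successor.
F2: fails — world w has no successor.
F3: fails — world w has no successor.
F4: holds.
Valid on: F4.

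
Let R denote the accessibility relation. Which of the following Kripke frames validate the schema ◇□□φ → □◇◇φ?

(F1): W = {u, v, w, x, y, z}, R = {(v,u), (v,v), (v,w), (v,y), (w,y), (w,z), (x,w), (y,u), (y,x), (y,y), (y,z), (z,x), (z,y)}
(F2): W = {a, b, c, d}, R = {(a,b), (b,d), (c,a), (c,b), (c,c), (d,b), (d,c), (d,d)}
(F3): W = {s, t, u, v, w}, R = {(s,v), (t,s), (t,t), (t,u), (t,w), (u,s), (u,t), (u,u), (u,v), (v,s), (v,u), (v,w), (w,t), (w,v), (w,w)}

Frame correspondent (Sahlqvist): ∀x ∀y ∀z ((xRy ∧ xRz) → ∃w (yR²w ∧ zR²w)) — i.e. a generalized confluence (Geach) condition.
(F1): fails — vRu, vRu but no t with uR²t and uR²t.
(F2): holds.
(F3): holds.
Valid on: (F2), (F3).

(F2), (F3)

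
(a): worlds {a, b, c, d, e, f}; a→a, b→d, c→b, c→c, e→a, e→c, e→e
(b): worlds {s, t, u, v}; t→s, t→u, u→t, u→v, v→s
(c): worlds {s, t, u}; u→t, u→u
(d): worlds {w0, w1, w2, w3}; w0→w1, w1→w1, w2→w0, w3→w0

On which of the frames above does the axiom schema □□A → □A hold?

The schema corresponds to density: ∀x ∀y (Rxy → ∃z (Rxz ∧ Rzy)).
(a): fails — Rbd but no z with Rbz and Rzd.
(b): fails — Ruv but no z with Ruz and Rzv.
(c): satisfies the condition.
(d): fails — Rw2w0 but no z with Rw2z and Rzw0.
Valid on: (c).

(c)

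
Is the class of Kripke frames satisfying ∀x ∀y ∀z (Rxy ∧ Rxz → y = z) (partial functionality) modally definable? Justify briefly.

The condition is partial functionality. A defining modal formula is ◇r → □r.
Suppose ◇r→□r is valid. Take Rxy, Rxz and set V(r)={y}. Then ◇r at x, so □r at x, so r at z, i.e. z=y.

Yes, by ◇r → □r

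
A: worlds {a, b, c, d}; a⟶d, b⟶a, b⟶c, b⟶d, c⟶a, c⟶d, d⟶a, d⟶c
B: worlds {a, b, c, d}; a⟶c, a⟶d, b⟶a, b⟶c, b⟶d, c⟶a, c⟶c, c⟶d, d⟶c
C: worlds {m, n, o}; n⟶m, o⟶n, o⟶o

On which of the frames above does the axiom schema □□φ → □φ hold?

Frame correspondent (Sahlqvist): ∀x ∀y (Rxy → ∃z (Rxz ∧ Rzy)) — i.e. density.
A: fails — Rdc but no z with Rdz and Rzc.
B: ✓.
C: fails — Rnm but no z with Rnz and Rzm.

B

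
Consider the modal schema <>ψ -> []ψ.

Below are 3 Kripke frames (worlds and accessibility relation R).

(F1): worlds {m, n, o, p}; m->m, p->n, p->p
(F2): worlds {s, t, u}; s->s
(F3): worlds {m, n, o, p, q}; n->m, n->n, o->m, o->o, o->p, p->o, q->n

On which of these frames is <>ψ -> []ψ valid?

This is the axiom for partial functionality; its first-order frame correspondent is forall x forall y forall z (Rxy & Rxz -> y = z).
(F1): fails — p sees both n and p.
(F2): condition met.
(F3): fails — n sees both m and n.

(F2)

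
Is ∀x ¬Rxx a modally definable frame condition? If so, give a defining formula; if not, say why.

If a class were modally definable it would be closed under surjective bounded morphisms (Goldblatt–Thomason).
The 4-cycle (worlds a,b,c,d with a→b→c→d→a) is irreflexive, and the map sending every world to a single reflexive point • is a surjective bounded morphism (forth: every edge maps to (•,•); back: every world has a successor). So any modal formula valid on the 4-cycle is also valid on the reflexive point, which is not irreflexive.
So the class is not modally definable.

Not modally definable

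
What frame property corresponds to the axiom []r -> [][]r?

transitivity

Suppose □r→□□r is valid. Take Rxy, Ryz and set V(r)={w : Rxw}. Then □r at x, so □□r at x, so □r at y, so r at z, i.e. Rxz.
Conversely, on a frame with transitivity the schema holds at every world under every valuation.
So the correspondent is transitivity.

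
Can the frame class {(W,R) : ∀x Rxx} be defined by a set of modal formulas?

Yes: it is reflexivity, defined by the T schema □r → r.

Yes, by □r → r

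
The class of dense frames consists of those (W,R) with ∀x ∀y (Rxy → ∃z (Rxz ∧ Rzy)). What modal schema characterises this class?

This is density; the standard corresponding axiom is C4: □□r → □r.
Suppose □□r→□r is valid. Take Rxy and set V(r)={w : xR²w}. Then □□r at x, so □r at x, so r at y, i.e. ∃z(Rxz∧Rzy).

□□r → □r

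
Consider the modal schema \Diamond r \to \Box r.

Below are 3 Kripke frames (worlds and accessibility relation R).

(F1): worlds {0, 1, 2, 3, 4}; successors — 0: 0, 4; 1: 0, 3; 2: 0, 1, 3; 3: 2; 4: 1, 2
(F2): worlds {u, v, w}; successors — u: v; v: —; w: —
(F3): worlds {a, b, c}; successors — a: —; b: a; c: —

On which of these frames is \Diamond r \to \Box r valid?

(F2), (F3)

The schema corresponds to partial functionality: \forall x \forall y \forall z (Rxy \wedge Rxz \to y = z).
(F1): fails — 0 sees both 0 and 4.
(F2): ✓.
(F3): ✓.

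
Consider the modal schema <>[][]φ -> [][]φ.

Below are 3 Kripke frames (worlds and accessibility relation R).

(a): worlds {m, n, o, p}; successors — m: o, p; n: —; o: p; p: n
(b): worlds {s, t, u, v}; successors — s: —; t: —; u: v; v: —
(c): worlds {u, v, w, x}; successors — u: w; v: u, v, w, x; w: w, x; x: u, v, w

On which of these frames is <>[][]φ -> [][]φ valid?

(b)

Frame correspondent (Sahlqvist): forall x forall y forall z ((xRy & x R^2 z) -> exists w (y R^2 w & z = w)) — i.e. a generalized confluence (Geach) condition.
(a): fails — mRo, mR²p but no w with oR²w and p=w.
(b): holds.
(c): fails — vRu, vR²u but no t with uR²t and u=t.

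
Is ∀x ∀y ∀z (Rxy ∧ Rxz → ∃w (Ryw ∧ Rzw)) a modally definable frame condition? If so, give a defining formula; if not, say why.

This is a Sahlqvist condition; the .2 axiom ◇□p → □◇p defines it.
Suppose ◇□p→□◇p is valid. Take Rxy, Rxz and set V(p)={w : Ryw}. Then □p at y so ◇□p at x, so □◇p at x, so ◇p at z, giving w with Rzw and Ryw.

Definable; ◇□p → □◇p defines it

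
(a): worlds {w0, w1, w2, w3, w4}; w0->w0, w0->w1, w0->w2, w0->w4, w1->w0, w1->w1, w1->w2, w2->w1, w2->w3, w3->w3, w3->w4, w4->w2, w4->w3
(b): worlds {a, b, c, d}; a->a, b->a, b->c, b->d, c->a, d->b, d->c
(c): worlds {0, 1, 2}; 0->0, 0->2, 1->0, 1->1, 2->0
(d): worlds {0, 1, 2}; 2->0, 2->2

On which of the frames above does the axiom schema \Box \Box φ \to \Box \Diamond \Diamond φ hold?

This is the axiom for a generalized confluence (Geach) condition; its first-order frame correspondent is \forall x \forall z (xRz \to \exists w (x R^2 w \wedge z R^2 w)).
(a): ✓.
(b): ✓.
(c): ✓.
(d): fails — 2R0 but no w with 2R²w and 0R²w.
Valid on: (a), (b), (c).

(a), (b), (c)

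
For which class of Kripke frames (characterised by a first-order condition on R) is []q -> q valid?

Reflexivity

Suppose □q→q is valid. At any x set V(q)={w : Rxw}. Then □q holds at x, so q holds at x, i.e. Rxx.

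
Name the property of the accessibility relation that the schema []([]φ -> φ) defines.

This is the T□ axiom.
Its frame correspondent is shift-reflexivity — forall x forall y (Rxy -> Ryy).

shift-reflexivity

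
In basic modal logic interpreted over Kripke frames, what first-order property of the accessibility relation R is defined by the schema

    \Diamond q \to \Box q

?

partial functionality

Suppose ◇q→□q is valid. Take Rxy, Rxz and set V(q)={y}. Then ◇q at x, so □q at x, so q at z, i.e. z=y.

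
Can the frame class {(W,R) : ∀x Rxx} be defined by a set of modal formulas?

Yes — defined by □p → p

This is a Sahlqvist condition; the T axiom □p → p defines it.
Suppose □p→p is valid. At any x set V(p)={w : Rxw}. Then □p holds at x, so p holds at x, i.e. Rxx.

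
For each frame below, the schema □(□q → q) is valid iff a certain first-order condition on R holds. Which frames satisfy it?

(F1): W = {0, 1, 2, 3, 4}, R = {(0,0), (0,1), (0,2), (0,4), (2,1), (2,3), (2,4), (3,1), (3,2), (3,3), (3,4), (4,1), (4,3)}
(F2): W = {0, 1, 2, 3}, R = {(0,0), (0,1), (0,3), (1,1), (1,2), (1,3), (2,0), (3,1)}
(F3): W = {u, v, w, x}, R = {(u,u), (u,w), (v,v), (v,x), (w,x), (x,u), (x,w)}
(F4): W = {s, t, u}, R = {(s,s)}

(F4)

Frame correspondent (Sahlqvist): ∀x ∀y (Rxy → Ryy) — i.e. shift-reflexivity.
(F1): fails — R34 but not R44.
(F2): fails — R12 but not R22.
(F3): fails — Rxw but not Rww.
(F4): holds.
Valid on: (F4).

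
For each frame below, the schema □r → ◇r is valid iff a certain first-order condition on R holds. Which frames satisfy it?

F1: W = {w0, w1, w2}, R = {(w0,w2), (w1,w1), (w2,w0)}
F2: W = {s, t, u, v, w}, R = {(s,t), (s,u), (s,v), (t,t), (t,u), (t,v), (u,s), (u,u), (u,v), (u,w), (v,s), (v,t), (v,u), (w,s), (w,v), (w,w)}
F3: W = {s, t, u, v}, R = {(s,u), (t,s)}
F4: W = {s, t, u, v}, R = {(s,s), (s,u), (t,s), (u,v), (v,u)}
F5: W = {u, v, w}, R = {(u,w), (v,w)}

This is the axiom for seriality; its first-order frame correspondent is ∀x ∃y Rxy.
F1: ✓.
F2: ✓.
F3: fails — world u has no successor.
F4: ✓.
F5: fails — world w has no successor.
Valid on: F1, F2, F4.

F1, F2, F4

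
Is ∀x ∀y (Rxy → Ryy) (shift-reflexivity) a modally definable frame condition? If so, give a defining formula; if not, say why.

Definable; □(□r → r) defines it

The condition is shift-reflexivity. A defining modal formula is □(□r → r).
Suppose □(□r→r) is valid. Take Rxy and set V(r)={w : Ryw}. Then at y, □r holds; since □(□r→r) at x, □r→r at y, so r at y, i.e. Ryy.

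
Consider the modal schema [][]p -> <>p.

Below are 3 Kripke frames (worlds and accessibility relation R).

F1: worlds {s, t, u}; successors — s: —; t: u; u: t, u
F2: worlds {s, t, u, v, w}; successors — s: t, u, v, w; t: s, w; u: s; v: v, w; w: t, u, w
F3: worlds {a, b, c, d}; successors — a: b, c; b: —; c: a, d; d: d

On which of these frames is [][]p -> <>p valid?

none

Frame correspondent (Sahlqvist): forall x exists w (x R^2 w & xRw) — i.e. a generalized confluence (Geach) condition.
F1: fails — at s but no w with sR²w and sRw.
F2: fails — at u but no w* with uR²w* and uRw*.
F3: fails — at a but no w with aR²w and aRw.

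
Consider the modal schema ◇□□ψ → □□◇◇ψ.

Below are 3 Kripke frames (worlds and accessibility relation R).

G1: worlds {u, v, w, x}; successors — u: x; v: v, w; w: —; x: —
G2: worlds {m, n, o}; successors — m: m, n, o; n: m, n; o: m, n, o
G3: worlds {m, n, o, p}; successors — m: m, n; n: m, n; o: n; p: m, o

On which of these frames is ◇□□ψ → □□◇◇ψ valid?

Frame correspondent (Sahlqvist): ∀x ∀y ∀z ((xRy ∧ xR²z) → ∃w (yR²w ∧ zR²w)) — i.e. a generalized confluence (Geach) condition.
G1: fails — vRv, vR²w but no t with vR²t and wR²t.
G2: satisfies the condition.
G3: satisfies the condition.

G2, G3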